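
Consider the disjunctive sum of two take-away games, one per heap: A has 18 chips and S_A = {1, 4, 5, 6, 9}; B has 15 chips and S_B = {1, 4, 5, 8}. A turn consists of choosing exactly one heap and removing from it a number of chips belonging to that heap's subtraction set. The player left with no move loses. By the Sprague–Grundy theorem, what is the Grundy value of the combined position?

Heap A, S = {1, 4, 5, 6, 9}:
G(0) = 0
G(1) = mex{0} = 1
G(2) = mex{1} = 0
G(3) = mex{0} = 1
G(4) = mex{1,0} = 2
G(5) = mex{2,1,0} = 3
G(6) = mex{3,0,1,0} = 2
G(7) = mex{2,1,0,1} = 3
G(8) = mex{3,2,1,0} = 4
G(9) = mex{4,3,2,1,0} = 5
G(10) = mex{5,2,3,2,1} = 0
G(11) = mex{0,3,2,3,0} = 1
G(12) = mex{1,4,3,2,1} = 0
G(13) = mex{0,5,4,3,2} = 1
G(14) = mex{1,0,5,4,3} = 2
G(15) = mex{2,1,0,5,2} = 3
G(16) = mex{3,0,1,0,3} = 2
G(17) = mex{2,1,0,1,4} = 3
G(18) = mex{3,2,1,0,5} = 4
G_A(18) = 4.
Heap B, S = {1, 4, 5, 8}:
n :  0  1  2  3  4  5  6  7  8  9 10 11 12 13 14 15
G :  0  1  0  1  2  3  2  3  4  0  1  0  1  2  3  2
G_B(15) = 2.
Combined Grundy value = 4 ⊕ 2 = 6.

6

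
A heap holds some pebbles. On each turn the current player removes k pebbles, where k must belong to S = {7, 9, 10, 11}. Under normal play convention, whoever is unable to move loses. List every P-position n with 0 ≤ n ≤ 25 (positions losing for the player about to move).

G(0) = 0
G(1) = mex{} = 0
G(2) = mex{} = 0
G(3) = mex{} = 0
G(4) = mex{} = 0
G(5) = mex{} = 0
G(6) = mex{} = 0
G(7) = mex{0} = 1
G(8) = mex{0} = 1
G(9) = mex{0,0} = 1
G(10) = mex{0,0,0} = 1
G(11) = mex{0,0,0,0} = 1
G(12) = mex{0,0,0,0} = 1
G(13) = mex{0,0,0,0} = 1
G(14) = mex{1,0,0,0} = 2
G(15) = mex{1,0,0,0} = 2
G(16) = mex{1,1,0,0} = 2
G(17) = mex{1,1,1,0} = 2
G(18) = mex{1,1,1,1} = 0
G(19) = mex{1,1,1,1} = 0
G(20) = mex{1,1,1,1} = 0
G(21) = mex{2,1,1,1} = 0
G(22) = mex{2,1,1,1} = 0
G(23) = mex{2,2,1,1} = 0
G(24) = mex{2,2,2,1} = 0
G(25) = mex{0,2,2,2} = 1
P-positions are exactly the n with G(n) = 0.

0, 1, 2, 3, 4, 5, 6, 18, 19, 20, 21, 22, 23, 24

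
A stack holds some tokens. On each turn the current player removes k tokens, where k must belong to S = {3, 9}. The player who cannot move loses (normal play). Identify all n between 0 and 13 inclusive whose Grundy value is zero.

G(0) = 0
G(1) = mex{} = 0
G(2) = mex{} = 0
G(3) = mex{0} = 1
G(4) = mex{0} = 1
G(5) = mex{0} = 1
G(6) = mex{1} = 0
G(7) = mex{1} = 0
G(8) = mex{1} = 0
G(9) = mex{0,0} = 1
G(10) = mex{0,0} = 1
G(11) = mex{0,0} = 1
G(12) = mex{1,1} = 0
G(13) = mex{1,1} = 0
P-positions are exactly the n with G(n) = 0.

0, 1, 2, 6, 7, 8, 12, 13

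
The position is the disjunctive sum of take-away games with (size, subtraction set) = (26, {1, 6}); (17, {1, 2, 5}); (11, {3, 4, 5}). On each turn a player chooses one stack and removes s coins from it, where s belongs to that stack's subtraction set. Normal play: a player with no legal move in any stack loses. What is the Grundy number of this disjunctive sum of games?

2

Stack A, S = {1, 6}:
n :  0  1  2  3  4  5  6  7  8  9 10 11 12 13 14 15 16 17 18 19 20 21 22 23 24 25 26
G :  0  1  0  1  0  1  2  0  1  0  1  0  1  2  0  1  0  1  0  1  2  0  1  0  1  0  1
G_A(26) = 1.
Stack B, S = {1, 2, 5}:
G(0) = 0
G(1) = mex{0} = 1
G(2) = mex{1,0} = 2
G(3) = mex{2,1} = 0
G(4) = mex{0,2} = 1
G(5) = mex{1,0,0} = 2
G(6) = mex{2,1,1} = 0
G(7) = mex{0,2,2} = 1
G(8) = mex{1,0,0} = 2
G(9) = mex{2,1,1} = 0
G(10) = mex{0,2,2} = 1
G(11) = mex{1,0,0} = 2
G(12) = mex{2,1,1} = 0
G(13) = mex{0,2,2} = 1
G(14) = mex{1,0,0} = 2
G(15) = mex{2,1,1} = 0
G(16) = mex{0,2,2} = 1
G(17) = mex{1,0,0} = 2
G_B(17) = 2.
Stack C, S = {3, 4, 5}:
n :  0  1  2  3  4  5  6  7  8  9 10 11
G :  0  0  0  1  1  1  2  2  0  0  0  1
G_C(11) = 1.
Combined Grundy value = 1 ⊕ 2 ⊕ 1 = 2.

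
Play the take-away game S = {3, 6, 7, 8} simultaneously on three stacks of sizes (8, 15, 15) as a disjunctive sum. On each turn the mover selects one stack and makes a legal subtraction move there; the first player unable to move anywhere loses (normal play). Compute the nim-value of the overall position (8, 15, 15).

2

All stacks use S = {3, 6, 7, 8}:
G(0) = 0
G(1) = mex{} = 0
G(2) = mex{} = 0
G(3) = mex{0} = 1
G(4) = mex{0} = 1
G(5) = mex{0} = 1
G(6) = mex{1,0} = 2
G(7) = mex{1,0,0} = 2
G(8) = mex{1,0,0,0} = 2
G(9) = mex{2,1,0,0} = 3
G(10) = mex{2,1,1,0} = 3
G(11) = mex{2,1,1,1} = 0
G(12) = mex{3,2,1,1} = 0
G(13) = mex{3,2,2,1} = 0
G(14) = mex{0,2,2,2} = 1
G(15) = mex{0,3,2,2} = 1
Stack A: G(8) = 2.
Stack B: G(15) = 1.
Stack C: G(15) = 1.
Combined Grundy value = 2 ⊕ 1 ⊕ 1 = 2.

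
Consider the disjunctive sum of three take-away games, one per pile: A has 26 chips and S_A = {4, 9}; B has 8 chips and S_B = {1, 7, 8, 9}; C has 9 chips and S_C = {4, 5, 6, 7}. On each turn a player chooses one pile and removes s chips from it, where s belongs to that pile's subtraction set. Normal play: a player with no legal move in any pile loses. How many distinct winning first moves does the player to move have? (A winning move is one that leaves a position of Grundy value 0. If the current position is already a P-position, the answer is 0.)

Pile A, S = {4, 9}:
G(0) = 0
G(1) = mex{} = 0
G(2) = mex{} = 0
G(3) = mex{} = 0
G(4) = mex{0} = 1
G(5) = mex{0} = 1
G(6) = mex{0} = 1
G(7) = mex{0} = 1
G(8) = mex{1} = 0
G(9) = mex{1,0} = 2
G(10) = mex{1,0} = 2
G(11) = mex{1,0} = 2
G(12) = mex{0,0} = 1
G(13) = mex{2,1} = 0
G(14) = mex{2,1} = 0
G(15) = mex{2,1} = 0
G(16) = mex{1,1} = 0
G(17) = mex{0,0} = 1
G(18) = mex{0,2} = 1
G(19) = mex{0,2} = 1
G(20) = mex{0,2} = 1
G(21) = mex{1,1} = 0
G(22) = mex{1,0} = 2
G(23) = mex{1,0} = 2
G(24) = mex{1,0} = 2
G(25) = mex{0,0} = 1
G(26) = mex{2,1} = 0
G_A(26) = 0.
Pile B, S = {1, 7, 8, 9}:
G(0) = 0
G(1) = mex{0} = 1
G(2) = mex{1} = 0
G(3) = mex{0} = 1
G(4) = mex{1} = 0
G(5) = mex{0} = 1
G(6) = mex{1} = 0
G(7) = mex{0,0} = 1
G(8) = mex{1,1,0} = 2
G_B(8) = 2.
Pile C, S = {4, 5, 6, 7}:
G(0) = 0
G(1) = mex{} = 0
G(2) = mex{} = 0
G(3) = mex{} = 0
G(4) = mex{0} = 1
G(5) = mex{0,0} = 1
G(6) = mex{0,0,0} = 1
G(7) = mex{0,0,0,0} = 1
G(8) = mex{1,0,0,0} = 2
G(9) = mex{1,1,0,0} = 2
G_C(9) = 2.
Combined Grundy value = 0 ⊕ 2 ⊕ 2 = 0.
A winning move leaves total XOR = 0, i.e. changes one component's Grundy value g to g ⊕ X where X is the current total.
Pile A: target g' = 0⊕0 = 0, but every legal move changes the Grundy value (mex property), so 0 moves.
Pile B: target g' = 2⊕0 = 2, but every legal move changes the Grundy value (mex property), so 0 moves.
Pile C: target g' = 2⊕0 = 2, but every legal move changes the Grundy value (mex property), so 0 moves.

0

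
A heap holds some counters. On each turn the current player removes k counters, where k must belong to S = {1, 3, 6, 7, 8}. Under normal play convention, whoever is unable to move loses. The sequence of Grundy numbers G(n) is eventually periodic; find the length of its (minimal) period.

13

n :  0  1  2  3  4  5  6  7  8  9 10 11 12 13 14 15 16 17 18 19 20 21 22 23 24 25 26 27
G :  0  1  0  1  0  1  2  3  2  3  2  3  4  0  1  0  1  0  1  2  3  2  3  2  3  4  0  1
G(n+13) = G(n) holds for n = 0,…,7 (a full window of length max(S) = 8), so the sequence is purely periodic with period 13.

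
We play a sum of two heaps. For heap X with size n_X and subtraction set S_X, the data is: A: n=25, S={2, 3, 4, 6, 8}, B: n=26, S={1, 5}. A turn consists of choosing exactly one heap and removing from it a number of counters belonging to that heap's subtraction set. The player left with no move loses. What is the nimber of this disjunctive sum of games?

2

Heap A, S = {2, 3, 4, 6, 8}:
G(0) = 0
G(1) = mex{} = 0
G(2) = mex{0} = 1
G(3) = mex{0,0} = 1
G(4) = mex{1,0,0} = 2
G(5) = mex{1,1,0} = 2
G(6) = mex{2,1,1,0} = 3
G(7) = mex{2,2,1,0} = 3
G(8) = mex{3,2,2,1,0} = 4
G(9) = mex{3,3,2,1,0} = 4
G(10) = mex{4,3,3,2,1} = 0
G(11) = mex{4,4,3,2,1} = 0
G(12) = mex{0,4,4,3,2} = 1
G(13) = mex{0,0,4,3,2} = 1
G(14) = mex{1,0,0,4,3} = 2
G(15) = mex{1,1,0,4,3} = 2
G(16) = mex{2,1,1,0,4} = 3
G(17) = mex{2,2,1,0,4} = 3
G(18) = mex{3,2,2,1,0} = 4
G(19) = mex{3,3,2,1,0} = 4
G(20) = mex{4,3,3,2,1} = 0
G(21) = mex{4,4,3,2,1} = 0
G(22) = mex{0,4,4,3,2} = 1
G(23) = mex{0,0,4,3,2} = 1
G(24) = mex{1,0,0,4,3} = 2
G(25) = mex{1,1,0,4,3} = 2
G_A(25) = 2.
Heap B, S = {1, 5}:
n :  0  1  2  3  4  5  6  7  8  9 10 11 12 13 14 15 16 17 18 19 20 21 22 23 24 25 26
G :  0  1  0  1  0  1  0  1  0  1  0  1  0  1  0  1  0  1  0  1  0  1  0  1  0  1  0
G_B(26) = 0.
Combined Grundy value = 2 ⊕ 0 = 2.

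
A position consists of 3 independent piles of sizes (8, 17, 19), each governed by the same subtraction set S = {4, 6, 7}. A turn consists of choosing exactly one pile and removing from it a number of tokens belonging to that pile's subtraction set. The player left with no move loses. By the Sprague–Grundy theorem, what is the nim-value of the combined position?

All piles use S = {4, 6, 7}:
n :  0  1  2  3  4  5  6  7  8  9 10 11 12 13 14 15 16 17 18 19
G :  0  0  0  0  1  1  1  1  2  2  2  0  0  0  0  1  1  1  1  2
Pile A: G(8) = 2.
Pile B: G(17) = 1.
Pile C: G(19) = 2.
Combined Grundy value = 2 ⊕ 1 ⊕ 2 = 1.

1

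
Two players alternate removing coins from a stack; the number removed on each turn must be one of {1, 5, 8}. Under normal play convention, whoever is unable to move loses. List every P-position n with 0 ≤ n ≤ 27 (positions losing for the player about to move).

n :  0  1  2  3  4  5  6  7  8  9 10 11 12 13 14 15 16 17 18 19 20 21 22 23 24 25 26 27
G :  0  1  0  1  0  1  0  1  2  3  2  3  2  0  1  0  1  0  1  0  1  2  3  2  3  2  0  1
P-positions are exactly the n with G(n) = 0.

0, 2, 4, 6, 13, 15, 17, 19, 26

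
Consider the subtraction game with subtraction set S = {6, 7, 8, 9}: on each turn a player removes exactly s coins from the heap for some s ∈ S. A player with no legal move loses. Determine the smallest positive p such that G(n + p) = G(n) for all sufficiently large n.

n :  0  1  2  3  4  5  6  7  8  9 10 11 12 13 14 15 16 17 18 19 20 21 22 23 24 25 26 27 28 29 30 31
G :  0  0  0  0  0  0  1  1  1  1  1  1  2  2  2  0  0  0  0  0  0  1  1  1  1  1  1  2  2  2  0  0
G(n+15) = G(n) holds for n = 0,…,8 (a full window of length max(S) = 9), so the sequence is purely periodic with period 15.

15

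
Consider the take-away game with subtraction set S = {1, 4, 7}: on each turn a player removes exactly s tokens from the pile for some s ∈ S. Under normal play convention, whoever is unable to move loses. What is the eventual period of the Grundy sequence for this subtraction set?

n :  0  1  2  3  4  5  6  7  8  9 10 11 12 13 14 15 16 17
G :  0  1  0  1  2  0  1  2  0  1  0  1  2  0  1  2  0  1
G(n+8) = G(n) holds for n = 0,…,6 (a full window of length max(S) = 7), so the sequence is purely periodic with period 8.

8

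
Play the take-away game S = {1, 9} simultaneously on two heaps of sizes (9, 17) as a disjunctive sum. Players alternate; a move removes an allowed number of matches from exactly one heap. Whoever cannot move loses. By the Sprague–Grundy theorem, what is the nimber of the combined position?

0

All heaps use S = {1, 9}:
G(0) = 0
G(1) = mex{0} = 1
G(2) = mex{1} = 0
G(3) = mex{0} = 1
G(4) = mex{1} = 0
G(5) = mex{0} = 1
G(6) = mex{1} = 0
G(7) = mex{0} = 1
G(8) = mex{1} = 0
G(9) = mex{0,0} = 1
G(10) = mex{1,1} = 0
G(11) = mex{0,0} = 1
G(12) = mex{1,1} = 0
G(13) = mex{0,0} = 1
G(14) = mex{1,1} = 0
G(15) = mex{0,0} = 1
G(16) = mex{1,1} = 0
G(17) = mex{0,0} = 1
Heap A: G(9) = 1.
Heap B: G(17) = 1.
Combined Grundy value = 1 ⊕ 1 = 0.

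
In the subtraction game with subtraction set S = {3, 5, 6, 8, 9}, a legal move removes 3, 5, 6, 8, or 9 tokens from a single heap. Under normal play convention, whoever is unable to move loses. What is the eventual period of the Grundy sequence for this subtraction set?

G(0) = 0
G(1) = mex{} = 0
G(2) = mex{} = 0
G(3) = mex{0} = 1
G(4) = mex{0} = 1
G(5) = mex{0,0} = 1
G(6) = mex{1,0,0} = 2
G(7) = mex{1,0,0} = 2
G(8) = mex{1,1,0,0} = 2
G(9) = mex{2,1,1,0,0} = 3
G(10) = mex{2,1,1,0,0} = 3
G(11) = mex{2,2,1,1,0} = 3
G(12) = mex{3,2,2,1,1} = 0
G(13) = mex{3,2,2,1,1} = 0
G(14) = mex{3,3,2,2,1} = 0
G(15) = mex{0,3,3,2,2} = 1
G(16) = mex{0,3,3,2,2} = 1
G(17) = mex{0,0,3,3,2} = 1
G(18) = mex{1,0,0,3,3} = 2
G(19) = mex{1,0,0,3,3} = 2
G(20) = mex{1,1,0,0,3} = 2
G(21) = mex{2,1,1,0,0} = 3
G(22) = mex{2,1,1,0,0} = 3
G(23) = mex{2,2,1,1,0} = 3
G(24) = mex{3,2,2,1,1} = 0
G(25) = mex{3,2,2,1,1} = 0
G(n+12) = G(n) holds for n = 0,…,8 (a full window of length max(S) = 9), so the sequence is purely periodic with period 12.

12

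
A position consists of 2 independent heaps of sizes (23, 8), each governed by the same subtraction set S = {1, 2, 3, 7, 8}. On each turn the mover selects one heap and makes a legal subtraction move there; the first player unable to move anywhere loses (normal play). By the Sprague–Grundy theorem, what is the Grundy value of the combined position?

5

All heaps use S = {1, 2, 3, 7, 8}:
G(0) = 0
G(1) = mex{0} = 1
G(2) = mex{1,0} = 2
G(3) = mex{2,1,0} = 3
G(4) = mex{3,2,1} = 0
G(5) = mex{0,3,2} = 1
G(6) = mex{1,0,3} = 2
G(7) = mex{2,1,0,0} = 3
G(8) = mex{3,2,1,1,0} = 4
G(9) = mex{4,3,2,2,1} = 0
G(10) = mex{0,4,3,3,2} = 1
G(11) = mex{1,0,4,0,3} = 2
G(12) = mex{2,1,0,1,0} = 3
G(13) = mex{3,2,1,2,1} = 0
G(14) = mex{0,3,2,3,2} = 1
G(15) = mex{1,0,3,4,3} = 2
G(16) = mex{2,1,0,0,4} = 3
G(17) = mex{3,2,1,1,0} = 4
G(18) = mex{4,3,2,2,1} = 0
G(19) = mex{0,4,3,3,2} = 1
G(20) = mex{1,0,4,0,3} = 2
G(21) = mex{2,1,0,1,0} = 3
G(22) = mex{3,2,1,2,1} = 0
G(23) = mex{0,3,2,3,2} = 1
Heap A: G(23) = 1.
Heap B: G(8) = 4.
Combined Grundy value = 1 ⊕ 4 = 5.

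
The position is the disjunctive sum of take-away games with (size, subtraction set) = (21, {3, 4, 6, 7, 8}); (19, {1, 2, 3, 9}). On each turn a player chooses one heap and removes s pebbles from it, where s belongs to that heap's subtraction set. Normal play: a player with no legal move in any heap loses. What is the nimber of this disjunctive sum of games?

Heap A, S = {3, 4, 6, 7, 8}:
G(0) = 0
G(1) = mex{} = 0
G(2) = mex{} = 0
G(3) = mex{0} = 1
G(4) = mex{0,0} = 1
G(5) = mex{0,0} = 1
G(6) = mex{1,0,0} = 2
G(7) = mex{1,1,0,0} = 2
G(8) = mex{1,1,0,0,0} = 2
G(9) = mex{2,1,1,0,0} = 3
G(10) = mex{2,2,1,1,0} = 3
G(11) = mex{2,2,1,1,1} = 0
G(12) = mex{3,2,2,1,1} = 0
G(13) = mex{3,3,2,2,1} = 0
G(14) = mex{0,3,2,2,2} = 1
G(15) = mex{0,0,3,2,2} = 1
G(16) = mex{0,0,3,3,2} = 1
G(17) = mex{1,0,0,3,3} = 2
G(18) = mex{1,1,0,0,3} = 2
G(19) = mex{1,1,0,0,0} = 2
G(20) = mex{2,1,1,0,0} = 3
G(21) = mex{2,2,1,1,0} = 3
G_A(21) = 3.
Heap B, S = {1, 2, 3, 9}:
G(0) = 0
G(1) = mex{0} = 1
G(2) = mex{1,0} = 2
G(3) = mex{2,1,0} = 3
G(4) = mex{3,2,1} = 0
G(5) = mex{0,3,2} = 1
G(6) = mex{1,0,3} = 2
G(7) = mex{2,1,0} = 3
G(8) = mex{3,2,1} = 0
G(9) = mex{0,3,2,0} = 1
G(10) = mex{1,0,3,1} = 2
G(11) = mex{2,1,0,2} = 3
G(12) = mex{3,2,1,3} = 0
G(13) = mex{0,3,2,0} = 1
G(14) = mex{1,0,3,1} = 2
G(15) = mex{2,1,0,2} = 3
G(16) = mex{3,2,1,3} = 0
G(17) = mex{0,3,2,0} = 1
G(18) = mex{1,0,3,1} = 2
G(19) = mex{2,1,0,2} = 3
G_B(19) = 3.
Combined Grundy value = 3 ⊕ 3 = 0.

0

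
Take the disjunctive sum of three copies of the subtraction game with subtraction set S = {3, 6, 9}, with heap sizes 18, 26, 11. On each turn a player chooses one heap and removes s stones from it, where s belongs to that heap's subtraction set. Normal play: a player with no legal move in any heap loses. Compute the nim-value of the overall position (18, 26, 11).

All heaps use S = {3, 6, 9}:
G(0) = 0
G(1) = mex{} = 0
G(2) = mex{} = 0
G(3) = mex{0} = 1
G(4) = mex{0} = 1
G(5) = mex{0} = 1
G(6) = mex{1,0} = 2
G(7) = mex{1,0} = 2
G(8) = mex{1,0} = 2
G(9) = mex{2,1,0} = 3
G(10) = mex{2,1,0} = 3
G(11) = mex{2,1,0} = 3
G(12) = mex{3,2,1} = 0
G(13) = mex{3,2,1} = 0
G(14) = mex{3,2,1} = 0
G(15) = mex{0,3,2} = 1
G(16) = mex{0,3,2} = 1
G(17) = mex{0,3,2} = 1
G(18) = mex{1,0,3} = 2
G(19) = mex{1,0,3} = 2
G(20) = mex{1,0,3} = 2
G(21) = mex{2,1,0} = 3
G(22) = mex{2,1,0} = 3
G(23) = mex{2,1,0} = 3
G(24) = mex{3,2,1} = 0
G(25) = mex{3,2,1} = 0
G(26) = mex{3,2,1} = 0
Heap A: G(18) = 2.
Heap B: G(26) = 0.
Heap C: G(11) = 3.
Combined Grundy value = 2 ⊕ 0 ⊕ 3 = 1.

1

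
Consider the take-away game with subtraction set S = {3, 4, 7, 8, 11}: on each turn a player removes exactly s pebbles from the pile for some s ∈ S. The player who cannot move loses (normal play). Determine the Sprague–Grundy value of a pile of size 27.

4

n :  0  1  2  3  4  5  6  7  8  9 10 11 12 13 14 15 16 17 18 19 20 21 22 23 24 25 26 27
G :  0  0  0  1  1  1  2  2  2  3  3  3  4  4  0  0  0  1  1  1  2  2  2  3  3  3  4  4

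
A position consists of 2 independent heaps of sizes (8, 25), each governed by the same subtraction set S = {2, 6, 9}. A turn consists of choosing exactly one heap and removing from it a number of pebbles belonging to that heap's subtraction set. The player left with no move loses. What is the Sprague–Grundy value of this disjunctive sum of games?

1

All heaps use S = {2, 6, 9}:
n :  0  1  2  3  4  5  6  7  8  9 10 11 12 13 14 15 16 17 18 19 20 21 22 23 24 25
G :  0  0  1  1  0  0  1  1  0  2  1  3  0  2  1  0  0  1  1  0  0  1  1  0  2  1
Heap A: G(8) = 0.
Heap B: G(25) = 1.
Combined Grundy value = 0 ⊕ 1 = 1.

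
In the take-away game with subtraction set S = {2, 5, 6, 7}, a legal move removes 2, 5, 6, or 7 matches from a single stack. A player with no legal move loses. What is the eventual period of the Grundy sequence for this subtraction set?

n :  0  1  2  3  4  5  6  7  8  9 10 11 12 13 14 15 16 17 18 19 20 21 22 23 24 25
G :  0  0  1  1  0  2  1  3  2  2  3  3  0  0  1  1  0  2  1  3  2  2  3  3  0  0
G(n+12) = G(n) holds for n = 0,…,6 (a full window of length max(S) = 7), so the sequence is purely periodic with period 12.

12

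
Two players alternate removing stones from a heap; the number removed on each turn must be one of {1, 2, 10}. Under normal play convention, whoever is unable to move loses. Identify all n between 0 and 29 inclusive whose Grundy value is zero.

0, 3, 6, 9, 12, 15, 18, 21, 24, 27

n :  0  1  2  3  4  5  6  7  8  9 10 11 12 13 14 15 16 17 18 19 20 21 22 23 24 25 26 27 28 29
G :  0  1  2  0  1  2  0  1  2  0  1  2  0  1  2  0  1  2  0  1  2  0  1  2  0  1  2  0  1  2
P-positions are exactly the n with G(n) = 0.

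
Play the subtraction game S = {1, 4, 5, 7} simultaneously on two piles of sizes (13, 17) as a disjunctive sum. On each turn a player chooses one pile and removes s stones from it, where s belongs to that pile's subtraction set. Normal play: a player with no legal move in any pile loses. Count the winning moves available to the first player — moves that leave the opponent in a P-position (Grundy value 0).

All piles use S = {1, 4, 5, 7}:
G(0) = 0
G(1) = mex{0} = 1
G(2) = mex{1} = 0
G(3) = mex{0} = 1
G(4) = mex{1,0} = 2
G(5) = mex{2,1,0} = 3
G(6) = mex{3,0,1} = 2
G(7) = mex{2,1,0,0} = 3
G(8) = mex{3,2,1,1} = 0
G(9) = mex{0,3,2,0} = 1
G(10) = mex{1,2,3,1} = 0
G(11) = mex{0,3,2,2} = 1
G(12) = mex{1,0,3,3} = 2
G(13) = mex{2,1,0,2} = 3
G(14) = mex{3,0,1,3} = 2
G(15) = mex{2,1,0,0} = 3
G(16) = mex{3,2,1,1} = 0
G(17) = mex{0,3,2,0} = 1
Pile A: G(13) = 3.
Pile B: G(17) = 1.
Combined Grundy value = 3 ⊕ 1 = 2.
A winning move leaves total XOR = 0, i.e. changes one component's Grundy value g to g ⊕ X where X is the current total.
Pile A: need g' = 3⊕2 = 1. Options: 13−1→G=2, 13−4→G=1, 13−5→G=0, 13−7→G=2. Hits: 1.
Pile B: need g' = 1⊕2 = 3. Options: 17−1→G=0, 17−4→G=3, 17−5→G=2, 17−7→G=0. Hits: 1.

2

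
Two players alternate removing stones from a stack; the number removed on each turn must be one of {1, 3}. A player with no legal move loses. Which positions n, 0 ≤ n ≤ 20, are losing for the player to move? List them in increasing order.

n :  0  1  2  3  4  5  6  7  8  9 10 11 12 13 14 15 16 17 18 19 20
G :  0  1  0  1  0  1  0  1  0  1  0  1  0  1  0  1  0  1  0  1  0
P-positions are exactly the n with G(n) = 0.

0, 2, 4, 6, 8, 10, 12, 14, 16, 18, 20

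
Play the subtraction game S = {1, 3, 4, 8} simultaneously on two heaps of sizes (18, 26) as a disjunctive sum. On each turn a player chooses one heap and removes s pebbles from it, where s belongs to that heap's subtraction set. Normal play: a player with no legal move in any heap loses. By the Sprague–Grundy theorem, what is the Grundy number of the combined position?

All heaps use S = {1, 3, 4, 8}:
G(0) = 0
G(1) = mex{0} = 1
G(2) = mex{1} = 0
G(3) = mex{0,0} = 1
G(4) = mex{1,1,0} = 2
G(5) = mex{2,0,1} = 3
G(6) = mex{3,1,0} = 2
G(7) = mex{2,2,1} = 0
G(8) = mex{0,3,2,0} = 1
G(9) = mex{1,2,3,1} = 0
G(10) = mex{0,0,2,0} = 1
G(11) = mex{1,1,0,1} = 2
G(12) = mex{2,0,1,2} = 3
G(13) = mex{3,1,0,3} = 2
G(14) = mex{2,2,1,2} = 0
G(15) = mex{0,3,2,0} = 1
G(16) = mex{1,2,3,1} = 0
G(17) = mex{0,0,2,0} = 1
G(18) = mex{1,1,0,1} = 2
G(19) = mex{2,0,1,2} = 3
G(20) = mex{3,1,0,3} = 2
G(21) = mex{2,2,1,2} = 0
G(22) = mex{0,3,2,0} = 1
G(23) = mex{1,2,3,1} = 0
G(24) = mex{0,0,2,0} = 1
G(25) = mex{1,1,0,1} = 2
G(26) = mex{2,0,1,2} = 3
Heap A: G(18) = 2.
Heap B: G(26) = 3.
Combined Grundy value = 2 ⊕ 3 = 1.

1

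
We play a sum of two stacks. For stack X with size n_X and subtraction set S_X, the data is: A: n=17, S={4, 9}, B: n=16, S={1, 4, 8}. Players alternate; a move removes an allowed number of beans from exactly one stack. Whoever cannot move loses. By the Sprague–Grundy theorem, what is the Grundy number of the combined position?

3

Stack A, S = {4, 9}:
G(0) = 0
G(1) = mex{} = 0
G(2) = mex{} = 0
G(3) = mex{} = 0
G(4) = mex{0} = 1
G(5) = mex{0} = 1
G(6) = mex{0} = 1
G(7) = mex{0} = 1
G(8) = mex{1} = 0
G(9) = mex{1,0} = 2
G(10) = mex{1,0} = 2
G(11) = mex{1,0} = 2
G(12) = mex{0,0} = 1
G(13) = mex{2,1} = 0
G(14) = mex{2,1} = 0
G(15) = mex{2,1} = 0
G(16) = mex{1,1} = 0
G(17) = mex{0,0} = 1
G_A(17) = 1.
Stack B, S = {1, 4, 8}:
n :  0  1  2  3  4  5  6  7  8  9 10 11 12 13 14 15 16
G :  0  1  0  1  2  0  1  0  1  2  3  2  0  1  0  1  2
G_B(16) = 2.
Combined Grundy value = 1 ⊕ 2 = 3.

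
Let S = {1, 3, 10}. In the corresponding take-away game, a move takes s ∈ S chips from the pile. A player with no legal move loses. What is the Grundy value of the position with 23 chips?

G(0) = 0
G(1) = mex{0} = 1
G(2) = mex{1} = 0
G(3) = mex{0,0} = 1
G(4) = mex{1,1} = 0
G(5) = mex{0,0} = 1
G(6) = mex{1,1} = 0
G(7) = mex{0,0} = 1
G(8) = mex{1,1} = 0
G(9) = mex{0,0} = 1
G(10) = mex{1,1,0} = 2
G(11) = mex{2,0,1} = 3
G(12) = mex{3,1,0} = 2
G(13) = mex{2,2,1} = 0
G(14) = mex{0,3,0} = 1
G(15) = mex{1,2,1} = 0
G(16) = mex{0,0,0} = 1
G(17) = mex{1,1,1} = 0
G(18) = mex{0,0,0} = 1
G(19) = mex{1,1,1} = 0
G(20) = mex{0,0,2} = 1
G(21) = mex{1,1,3} = 0
G(22) = mex{0,0,2} = 1
G(23) = mex{1,1,0} = 2

2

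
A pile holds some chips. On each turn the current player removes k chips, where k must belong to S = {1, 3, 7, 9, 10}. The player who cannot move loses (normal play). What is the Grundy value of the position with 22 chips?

1

n :  0  1  2  3  4  5  6  7  8  9 10 11 12 13 14 15 16 17 18 19 20 21 22
G :  0  1  0  1  0  1  0  1  0  1  2  3  2  3  2  3  2  3  2  0  1  0  1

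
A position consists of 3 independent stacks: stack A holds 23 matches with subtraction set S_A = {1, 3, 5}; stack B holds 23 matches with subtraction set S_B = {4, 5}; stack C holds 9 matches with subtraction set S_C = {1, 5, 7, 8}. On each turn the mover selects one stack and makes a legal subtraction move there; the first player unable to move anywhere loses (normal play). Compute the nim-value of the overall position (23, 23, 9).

3

Stack A, S = {1, 3, 5}:
n :  0  1  2  3  4  5  6  7  8  9 10 11 12 13 14 15 16 17 18 19 20 21 22 23
G :  0  1  0  1  0  1  0  1  0  1  0  1  0  1  0  1  0  1  0  1  0  1  0  1
G_A(23) = 1.
Stack B, S = {4, 5}:
G(0) = 0
G(1) = mex{} = 0
G(2) = mex{} = 0
G(3) = mex{} = 0
G(4) = mex{0} = 1
G(5) = mex{0,0} = 1
G(6) = mex{0,0} = 1
G(7) = mex{0,0} = 1
G(8) = mex{1,0} = 2
G(9) = mex{1,1} = 0
G(10) = mex{1,1} = 0
G(11) = mex{1,1} = 0
G(12) = mex{2,1} = 0
G(13) = mex{0,2} = 1
G(14) = mex{0,0} = 1
G(15) = mex{0,0} = 1
G(16) = mex{0,0} = 1
G(17) = mex{1,0} = 2
G(18) = mex{1,1} = 0
G(19) = mex{1,1} = 0
G(20) = mex{1,1} = 0
G(21) = mex{2,1} = 0
G(22) = mex{0,2} = 1
G(23) = mex{0,0} = 1
G_B(23) = 1.
Stack C, S = {1, 5, 7, 8}:
n : 0 1 2 3 4 5 6 7 8 9
G : 0 1 0 1 0 1 0 1 2 3
G_C(9) = 3.
Combined Grundy value = 1 ⊕ 1 ⊕ 3 = 3.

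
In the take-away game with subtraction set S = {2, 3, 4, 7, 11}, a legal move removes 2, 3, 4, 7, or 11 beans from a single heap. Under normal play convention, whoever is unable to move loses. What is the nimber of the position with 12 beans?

G(0) = 0
G(1) = mex{} = 0
G(2) = mex{0} = 1
G(3) = mex{0,0} = 1
G(4) = mex{1,0,0} = 2
G(5) = mex{1,1,0} = 2
G(6) = mex{2,1,1} = 0
G(7) = mex{2,2,1,0} = 3
G(8) = mex{0,2,2,0} = 1
G(9) = mex{3,0,2,1} = 4
G(10) = mex{1,3,0,1} = 2
G(11) = mex{4,1,3,2,0} = 5
G(12) = mex{2,4,1,2,0} = 3

3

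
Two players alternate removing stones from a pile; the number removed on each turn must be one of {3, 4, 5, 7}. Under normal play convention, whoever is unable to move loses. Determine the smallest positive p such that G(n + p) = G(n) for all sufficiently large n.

10

n :  0  1  2  3  4  5  6  7  8  9 10 11 12 13 14 15 16 17 18 19 20 21
G :  0  0  0  1  1  1  2  2  2  3  0  0  0  1  1  1  2  2  2  3  0  0
G(n+10) = G(n) holds for n = 0,…,6 (a full window of length max(S) = 7), so the sequence is purely periodic with period 10.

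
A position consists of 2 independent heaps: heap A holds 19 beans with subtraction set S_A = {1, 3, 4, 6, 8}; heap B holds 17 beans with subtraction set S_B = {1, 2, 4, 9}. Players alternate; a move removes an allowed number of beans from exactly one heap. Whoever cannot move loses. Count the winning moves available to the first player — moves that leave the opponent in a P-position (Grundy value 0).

1

Heap A, S = {1, 3, 4, 6, 8}:
G(0) = 0
G(1) = mex{0} = 1
G(2) = mex{1} = 0
G(3) = mex{0,0} = 1
G(4) = mex{1,1,0} = 2
G(5) = mex{2,0,1} = 3
G(6) = mex{3,1,0,0} = 2
G(7) = mex{2,2,1,1} = 0
G(8) = mex{0,3,2,0,0} = 1
G(9) = mex{1,2,3,1,1} = 0
G(10) = mex{0,0,2,2,0} = 1
G(11) = mex{1,1,0,3,1} = 2
G(12) = mex{2,0,1,2,2} = 3
G(13) = mex{3,1,0,0,3} = 2
G(14) = mex{2,2,1,1,2} = 0
G(15) = mex{0,3,2,0,0} = 1
G(16) = mex{1,2,3,1,1} = 0
G(17) = mex{0,0,2,2,0} = 1
G(18) = mex{1,1,0,3,1} = 2
G(19) = mex{2,0,1,2,2} = 3
G_A(19) = 3.
Heap B, S = {1, 2, 4, 9}:
G(0) = 0
G(1) = mex{0} = 1
G(2) = mex{1,0} = 2
G(3) = mex{2,1} = 0
G(4) = mex{0,2,0} = 1
G(5) = mex{1,0,1} = 2
G(6) = mex{2,1,2} = 0
G(7) = mex{0,2,0} = 1
G(8) = mex{1,0,1} = 2
G(9) = mex{2,1,2,0} = 3
G(10) = mex{3,2,0,1} = 4
G(11) = mex{4,3,1,2} = 0
G(12) = mex{0,4,2,0} = 1
G(13) = mex{1,0,3,1} = 2
G(14) = mex{2,1,4,2} = 0
G(15) = mex{0,2,0,0} = 1
G(16) = mex{1,0,1,1} = 2
G(17) = mex{2,1,2,2} = 0
G_B(17) = 0.
Combined Grundy value = 3 ⊕ 0 = 3.
A winning move leaves total XOR = 0, i.e. changes one component's Grundy value g to g ⊕ X where X is the current total.
Heap A: need g' = 3⊕3 = 0. Options: 19−1→G=2, 19−3→G=0, 19−4→G=1, 19−6→G=2, 19−8→G=2. Hits: 1.
Heap B: need g' = 0⊕3 = 3. Options: 17−1→G=2, 17−2→G=1, 17−4→G=2, 17−9→G=2. Hits: 0.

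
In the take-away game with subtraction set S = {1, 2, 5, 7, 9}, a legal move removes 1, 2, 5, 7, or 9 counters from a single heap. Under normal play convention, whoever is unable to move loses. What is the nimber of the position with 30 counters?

2

G(0) = 0
G(1) = mex{0} = 1
G(2) = mex{1,0} = 2
G(3) = mex{2,1} = 0
G(4) = mex{0,2} = 1
G(5) = mex{1,0,0} = 2
G(6) = mex{2,1,1} = 0
G(7) = mex{0,2,2,0} = 1
G(8) = mex{1,0,0,1} = 2
G(9) = mex{2,1,1,2,0} = 3
G(10) = mex{3,2,2,0,1} = 4
G(11) = mex{4,3,0,1,2} = 5
G(12) = mex{5,4,1,2,0} = 3
G(13) = mex{3,5,2,0,1} = 4
G(14) = mex{4,3,3,1,2} = 0
G(15) = mex{0,4,4,2,0} = 1
G(16) = mex{1,0,5,3,1} = 2
G(17) = mex{2,1,3,4,2} = 0
G(18) = mex{0,2,4,5,3} = 1
G(19) = mex{1,0,0,3,4} = 2
G(20) = mex{2,1,1,4,5} = 0
G(21) = mex{0,2,2,0,3} = 1
G(22) = mex{1,0,0,1,4} = 2
G(23) = mex{2,1,1,2,0} = 3
G(24) = mex{3,2,2,0,1} = 4
G(25) = mex{4,3,0,1,2} = 5
G(26) = mex{5,4,1,2,0} = 3
G(27) = mex{3,5,2,0,1} = 4
G(28) = mex{4,3,3,1,2} = 0
G(29) = mex{0,4,4,2,0} = 1
G(30) = mex{1,0,5,3,1} = 2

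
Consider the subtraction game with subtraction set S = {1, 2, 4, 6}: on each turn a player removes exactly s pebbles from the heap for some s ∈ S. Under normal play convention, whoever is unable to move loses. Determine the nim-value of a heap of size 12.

1

G(0) = 0
G(1) = mex{0} = 1
G(2) = mex{1,0} = 2
G(3) = mex{2,1} = 0
G(4) = mex{0,2,0} = 1
G(5) = mex{1,0,1} = 2
G(6) = mex{2,1,2,0} = 3
G(7) = mex{3,2,0,1} = 4
G(8) = mex{4,3,1,2} = 0
G(9) = mex{0,4,2,0} = 1
G(10) = mex{1,0,3,1} = 2
G(11) = mex{2,1,4,2} = 0
G(12) = mex{0,2,0,3} = 1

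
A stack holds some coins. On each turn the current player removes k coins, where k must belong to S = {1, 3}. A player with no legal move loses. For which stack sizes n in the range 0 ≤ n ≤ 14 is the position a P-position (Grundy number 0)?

G(0) = 0
G(1) = mex{0} = 1
G(2) = mex{1} = 0
G(3) = mex{0,0} = 1
G(4) = mex{1,1} = 0
G(5) = mex{0,0} = 1
G(6) = mex{1,1} = 0
G(7) = mex{0,0} = 1
G(8) = mex{1,1} = 0
G(9) = mex{0,0} = 1
G(10) = mex{1,1} = 0
G(11) = mex{0,0} = 1
G(12) = mex{1,1} = 0
G(13) = mex{0,0} = 1
G(14) = mex{1,1} = 0
P-positions are exactly the n with G(n) = 0.

0, 2, 4, 6, 8, 10, 12, 14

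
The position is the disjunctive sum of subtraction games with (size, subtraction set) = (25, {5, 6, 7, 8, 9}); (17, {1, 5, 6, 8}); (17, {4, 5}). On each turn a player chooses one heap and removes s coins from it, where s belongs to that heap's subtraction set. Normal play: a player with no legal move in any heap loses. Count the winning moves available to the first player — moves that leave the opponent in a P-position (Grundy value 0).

Heap A, S = {5, 6, 7, 8, 9}:
G(0) = 0
G(1) = mex{} = 0
G(2) = mex{} = 0
G(3) = mex{} = 0
G(4) = mex{} = 0
G(5) = mex{0} = 1
G(6) = mex{0,0} = 1
G(7) = mex{0,0,0} = 1
G(8) = mex{0,0,0,0} = 1
G(9) = mex{0,0,0,0,0} = 1
G(10) = mex{1,0,0,0,0} = 2
G(11) = mex{1,1,0,0,0} = 2
G(12) = mex{1,1,1,0,0} = 2
G(13) = mex{1,1,1,1,0} = 2
G(14) = mex{1,1,1,1,1} = 0
G(15) = mex{2,1,1,1,1} = 0
G(16) = mex{2,2,1,1,1} = 0
G(17) = mex{2,2,2,1,1} = 0
G(18) = mex{2,2,2,2,1} = 0
G(19) = mex{0,2,2,2,2} = 1
G(20) = mex{0,0,2,2,2} = 1
G(21) = mex{0,0,0,2,2} = 1
G(22) = mex{0,0,0,0,2} = 1
G(23) = mex{0,0,0,0,0} = 1
G(24) = mex{1,0,0,0,0} = 2
G(25) = mex{1,1,0,0,0} = 2
G_A(25) = 2.
Heap B, S = {1, 5, 6, 8}:
n :  0  1  2  3  4  5  6  7  8  9 10 11 12 13 14 15 16 17
G :  0  1  0  1  0  1  2  3  2  3  2  0  1  0  1  0  1  2
G_B(17) = 2.
Heap C, S = {4, 5}:
n :  0  1  2  3  4  5  6  7  8  9 10 11 12 13 14 15 16 17
G :  0  0  0  0  1  1  1  1  2  0  0  0  0  1  1  1  1  2
G_C(17) = 2.
Combined Grundy value = 2 ⊕ 2 ⊕ 2 = 2.
A winning move leaves total XOR = 0, i.e. changes one component's Grundy value g to g ⊕ X where X is the current total.
Heap A: need g' = 2⊕2 = 0. Options: 25−5→G=1, 25−6→G=1, 25−7→G=0, 25−8→G=0, 25−9→G=0. Hits: 3.
Heap B: need g' = 2⊕2 = 0. Options: 17−1→G=1, 17−5→G=1, 17−6→G=0, 17−8→G=3. Hits: 1.
Heap C: need g' = 2⊕2 = 0. Options: 17−4→G=1, 17−5→G=0. Hits: 1.

5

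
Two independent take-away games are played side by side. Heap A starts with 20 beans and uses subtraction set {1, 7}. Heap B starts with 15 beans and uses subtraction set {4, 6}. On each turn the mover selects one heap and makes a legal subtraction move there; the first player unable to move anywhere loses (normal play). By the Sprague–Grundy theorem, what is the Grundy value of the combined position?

Heap A, S = {1, 7}:
n :  0  1  2  3  4  5  6  7  8  9 10 11 12 13 14 15 16 17 18 19 20
G :  0  1  0  1  0  1  0  1  0  1  0  1  0  1  0  1  0  1  0  1  0
G_A(20) = 0.
Heap B, S = {4, 6}:
n :  0  1  2  3  4  5  6  7  8  9 10 11 12 13 14 15
G :  0  0  0  0  1  1  1  1  2  2  0  0  0  0  1  1
G_B(15) = 1.
Combined Grundy value = 0 ⊕ 1 = 1.

1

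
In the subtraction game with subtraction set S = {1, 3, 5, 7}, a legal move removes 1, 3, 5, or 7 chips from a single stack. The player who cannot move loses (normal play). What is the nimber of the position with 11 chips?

1

G(0) = 0
G(1) = mex{0} = 1
G(2) = mex{1} = 0
G(3) = mex{0,0} = 1
G(4) = mex{1,1} = 0
G(5) = mex{0,0,0} = 1
G(6) = mex{1,1,1} = 0
G(7) = mex{0,0,0,0} = 1
G(8) = mex{1,1,1,1} = 0
G(9) = mex{0,0,0,0} = 1
G(10) = mex{1,1,1,1} = 0
G(11) = mex{0,0,0,0} = 1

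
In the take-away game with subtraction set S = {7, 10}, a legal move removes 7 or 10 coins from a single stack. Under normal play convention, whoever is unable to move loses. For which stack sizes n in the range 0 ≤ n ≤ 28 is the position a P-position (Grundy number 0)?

0, 1, 2, 3, 4, 5, 6, 17, 18, 19, 20, 21, 22, 23

G(0) = 0
G(1) = mex{} = 0
G(2) = mex{} = 0
G(3) = mex{} = 0
G(4) = mex{} = 0
G(5) = mex{} = 0
G(6) = mex{} = 0
G(7) = mex{0} = 1
G(8) = mex{0} = 1
G(9) = mex{0} = 1
G(10) = mex{0,0} = 1
G(11) = mex{0,0} = 1
G(12) = mex{0,0} = 1
G(13) = mex{0,0} = 1
G(14) = mex{1,0} = 2
G(15) = mex{1,0} = 2
G(16) = mex{1,0} = 2
G(17) = mex{1,1} = 0
G(18) = mex{1,1} = 0
G(19) = mex{1,1} = 0
G(20) = mex{1,1} = 0
G(21) = mex{2,1} = 0
G(22) = mex{2,1} = 0
G(23) = mex{2,1} = 0
G(24) = mex{0,2} = 1
G(25) = mex{0,2} = 1
G(26) = mex{0,2} = 1
G(27) = mex{0,0} = 1
G(28) = mex{0,0} = 1
P-positions are exactly the n with G(n) = 0.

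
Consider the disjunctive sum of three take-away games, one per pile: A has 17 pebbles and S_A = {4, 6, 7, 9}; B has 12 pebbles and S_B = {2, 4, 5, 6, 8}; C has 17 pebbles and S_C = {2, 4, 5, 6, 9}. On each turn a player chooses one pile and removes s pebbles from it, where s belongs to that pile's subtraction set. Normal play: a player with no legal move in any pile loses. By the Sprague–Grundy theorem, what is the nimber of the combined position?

Pile A, S = {4, 6, 7, 9}:
n :  0  1  2  3  4  5  6  7  8  9 10 11 12 13 14 15 16 17
G :  0  0  0  0  1  1  1  1  2  2  2  2  3  0  0  0  0  1
G_A(17) = 1.
Pile B, S = {2, 4, 5, 6, 8}:
n :  0  1  2  3  4  5  6  7  8  9 10 11 12
G :  0  0  1  1  2  2  3  3  4  4  0  0  1
G_B(12) = 1.
Pile C, S = {2, 4, 5, 6, 9}:
G(0) = 0
G(1) = mex{} = 0
G(2) = mex{0} = 1
G(3) = mex{0} = 1
G(4) = mex{1,0} = 2
G(5) = mex{1,0,0} = 2
G(6) = mex{2,1,0,0} = 3
G(7) = mex{2,1,1,0} = 3
G(8) = mex{3,2,1,1} = 0
G(9) = mex{3,2,2,1,0} = 4
G(10) = mex{0,3,2,2,0} = 1
G(11) = mex{4,3,3,2,1} = 0
G(12) = mex{1,0,3,3,1} = 2
G(13) = mex{0,4,0,3,2} = 1
G(14) = mex{2,1,4,0,2} = 3
G(15) = mex{1,0,1,4,3} = 2
G(16) = mex{3,2,0,1,3} = 4
G(17) = mex{2,1,2,0,0} = 3
G_C(17) = 3.
Combined Grundy value = 1 ⊕ 1 ⊕ 3 = 3.

3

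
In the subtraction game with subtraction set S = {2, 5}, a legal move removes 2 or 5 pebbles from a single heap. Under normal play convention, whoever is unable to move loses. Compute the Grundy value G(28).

0

n :  0  1  2  3  4  5  6  7  8  9 10 11 12 13 14 15 16 17 18 19 20 21 22 23 24 25 26 27 28
G :  0  0  1  1  0  2  1  0  0  1  1  0  2  1  0  0  1  1  0  2  1  0  0  1  1  0  2  1  0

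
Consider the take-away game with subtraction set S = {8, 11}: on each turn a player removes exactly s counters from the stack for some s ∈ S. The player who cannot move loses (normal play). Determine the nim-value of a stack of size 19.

0

G(0) = 0
G(1) = mex{} = 0
G(2) = mex{} = 0
G(3) = mex{} = 0
G(4) = mex{} = 0
G(5) = mex{} = 0
G(6) = mex{} = 0
G(7) = mex{} = 0
G(8) = mex{0} = 1
G(9) = mex{0} = 1
G(10) = mex{0} = 1
G(11) = mex{0,0} = 1
G(12) = mex{0,0} = 1
G(13) = mex{0,0} = 1
G(14) = mex{0,0} = 1
G(15) = mex{0,0} = 1
G(16) = mex{1,0} = 2
G(17) = mex{1,0} = 2
G(18) = mex{1,0} = 2
G(19) = mex{1,1} = 0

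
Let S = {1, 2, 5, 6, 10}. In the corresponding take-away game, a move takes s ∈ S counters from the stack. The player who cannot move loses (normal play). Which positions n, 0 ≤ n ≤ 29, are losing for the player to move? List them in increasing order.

n :  0  1  2  3  4  5  6  7  8  9 10 11 12 13 14 15 16 17 18 19 20 21 22 23 24 25 26 27 28 29
G :  0  1  2  0  1  2  3  0  1  2  3  0  1  2  0  1  2  3  0  1  2  3  0  1  2  0  1  2  3  0
P-positions are exactly the n with G(n) = 0.

0, 3, 7, 11, 14, 18, 22, 25, 29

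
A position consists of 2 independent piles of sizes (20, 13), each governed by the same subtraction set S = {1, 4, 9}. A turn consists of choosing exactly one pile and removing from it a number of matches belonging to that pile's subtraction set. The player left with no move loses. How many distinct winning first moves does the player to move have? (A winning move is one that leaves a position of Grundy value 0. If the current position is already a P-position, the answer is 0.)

3

All piles use S = {1, 4, 9}:
G(0) = 0
G(1) = mex{0} = 1
G(2) = mex{1} = 0
G(3) = mex{0} = 1
G(4) = mex{1,0} = 2
G(5) = mex{2,1} = 0
G(6) = mex{0,0} = 1
G(7) = mex{1,1} = 0
G(8) = mex{0,2} = 1
G(9) = mex{1,0,0} = 2
G(10) = mex{2,1,1} = 0
G(11) = mex{0,0,0} = 1
G(12) = mex{1,1,1} = 0
G(13) = mex{0,2,2} = 1
G(14) = mex{1,0,0} = 2
G(15) = mex{2,1,1} = 0
G(16) = mex{0,0,0} = 1
G(17) = mex{1,1,1} = 0
G(18) = mex{0,2,2} = 1
G(19) = mex{1,0,0} = 2
G(20) = mex{2,1,1} = 0
Pile A: G(20) = 0.
Pile B: G(13) = 1.
Combined Grundy value = 0 ⊕ 1 = 1.
A winning move leaves total XOR = 0, i.e. changes one component's Grundy value g to g ⊕ X where X is the current total.
Pile A: need g' = 0⊕1 = 1. Options: 20−1→G=2, 20−4→G=1, 20−9→G=1. Hits: 2.
Pile B: need g' = 1⊕1 = 0. Options: 13−1→G=0, 13−4→G=2, 13−9→G=2. Hits: 1.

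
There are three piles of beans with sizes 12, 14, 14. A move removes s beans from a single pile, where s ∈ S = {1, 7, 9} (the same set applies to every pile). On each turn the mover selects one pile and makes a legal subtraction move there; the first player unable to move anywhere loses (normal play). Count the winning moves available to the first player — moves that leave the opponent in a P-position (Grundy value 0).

0

All piles use S = {1, 7, 9}:
n :  0  1  2  3  4  5  6  7  8  9 10 11 12 13 14
G :  0  1  0  1  0  1  0  1  0  1  0  1  0  1  0
Pile A: G(12) = 0.
Pile B: G(14) = 0.
Pile C: G(14) = 0.
Combined Grundy value = 0 ⊕ 0 ⊕ 0 = 0.
A winning move leaves total XOR = 0, i.e. changes one component's Grundy value g to g ⊕ X where X is the current total.
Pile A: target g' = 0⊕0 = 0, but every legal move changes the Grundy value (mex property), so 0 moves.
Pile B: target g' = 0⊕0 = 0, but every legal move changes the Grundy value (mex property), so 0 moves.
Pile C: target g' = 0⊕0 = 0, but every legal move changes the Grundy value (mex property), so 0 moves.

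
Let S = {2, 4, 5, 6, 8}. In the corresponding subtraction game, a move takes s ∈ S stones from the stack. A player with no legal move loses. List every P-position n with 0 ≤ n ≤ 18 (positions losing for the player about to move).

G(0) = 0
G(1) = mex{} = 0
G(2) = mex{0} = 1
G(3) = mex{0} = 1
G(4) = mex{1,0} = 2
G(5) = mex{1,0,0} = 2
G(6) = mex{2,1,0,0} = 3
G(7) = mex{2,1,1,0} = 3
G(8) = mex{3,2,1,1,0} = 4
G(9) = mex{3,2,2,1,0} = 4
G(10) = mex{4,3,2,2,1} = 0
G(11) = mex{4,3,3,2,1} = 0
G(12) = mex{0,4,3,3,2} = 1
G(13) = mex{0,4,4,3,2} = 1
G(14) = mex{1,0,4,4,3} = 2
G(15) = mex{1,0,0,4,3} = 2
G(16) = mex{2,1,0,0,4} = 3
G(17) = mex{2,1,1,0,4} = 3
G(18) = mex{3,2,1,1,0} = 4
P-positions are exactly the n with G(n) = 0.

0, 1, 10, 11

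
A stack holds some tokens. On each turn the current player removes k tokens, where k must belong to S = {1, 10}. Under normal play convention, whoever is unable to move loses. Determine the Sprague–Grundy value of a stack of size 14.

n :  0  1  2  3  4  5  6  7  8  9 10 11 12 13 14
G :  0  1  0  1  0  1  0  1  0  1  2  0  1  0  1

1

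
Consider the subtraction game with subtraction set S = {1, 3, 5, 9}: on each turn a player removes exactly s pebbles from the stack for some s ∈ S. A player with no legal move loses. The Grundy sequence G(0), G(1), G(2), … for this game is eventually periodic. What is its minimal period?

G(0) = 0
G(1) = mex{0} = 1
G(2) = mex{1} = 0
G(3) = mex{0,0} = 1
G(4) = mex{1,1} = 0
G(5) = mex{0,0,0} = 1
G(6) = mex{1,1,1} = 0
G(7) = mex{0,0,0} = 1
G(8) = mex{1,1,1} = 0
G(9) = mex{0,0,0,0} = 1
G(10) = mex{1,1,1,1} = 0
G(11) = mex{0,0,0,0} = 1
G(12) = mex{1,1,1,1} = 0
G(13) = mex{0,0,0,0} = 1
G(14) = mex{1,1,1,1} = 0
G(n+2) = G(n) holds for n = 0,…,8 (a full window of length max(S) = 9), so the sequence is purely periodic with period 2.

2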